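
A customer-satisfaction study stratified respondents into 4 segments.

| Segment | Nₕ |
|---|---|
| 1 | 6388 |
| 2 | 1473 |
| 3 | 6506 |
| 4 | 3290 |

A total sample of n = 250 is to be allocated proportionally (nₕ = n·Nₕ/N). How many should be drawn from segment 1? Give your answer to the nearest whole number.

90

Share of segment 1 = 6388/17657 = 0.36178.
Allocate 250 × 0.36178 = 90.446... → 90.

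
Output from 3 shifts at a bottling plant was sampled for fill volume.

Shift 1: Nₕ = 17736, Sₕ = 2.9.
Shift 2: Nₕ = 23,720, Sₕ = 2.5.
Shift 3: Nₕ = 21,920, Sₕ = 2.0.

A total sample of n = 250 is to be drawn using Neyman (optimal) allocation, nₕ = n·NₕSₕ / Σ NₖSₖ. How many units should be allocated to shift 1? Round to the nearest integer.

83

Σ NₕSₕ = 17736·2.9 + 23720·2.5 + 21920·2.0 = 154574.4.
Share for 1: 51434.4/154574.4 = 0.33275.
n_1 = 250 × 0.33275 = 83.187... → 83.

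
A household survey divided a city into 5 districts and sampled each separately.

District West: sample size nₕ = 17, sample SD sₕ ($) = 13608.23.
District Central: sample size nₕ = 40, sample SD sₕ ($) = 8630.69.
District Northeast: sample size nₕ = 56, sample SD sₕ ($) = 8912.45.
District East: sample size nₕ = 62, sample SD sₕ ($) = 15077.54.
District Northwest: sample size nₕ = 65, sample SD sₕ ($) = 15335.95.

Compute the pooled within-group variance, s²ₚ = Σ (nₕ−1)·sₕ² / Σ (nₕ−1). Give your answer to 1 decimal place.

166622406.8

West: (17−1)·13608.23² = 16·185183923.7329 = 2962942779.7264
Central: (40−1)·8630.69² = 39·74488809.8761 = 2905063585.1679
Northeast: (56−1)·8912.45² = 55·79431765.0025 = 4368747075.1375
East: (62−1)·15077.54² = 61·227332212.4516 = 13867264959.5476
Northwest: (65−1)·15335.95² = 64·235191362.4025 = 15052247193.76
Numerator = 39156265593.3394; denominator = Σ(nₕ−1) = 235.
s²ₚ = 39156265593.3394/235 = 166622406.780... → 166622406.8.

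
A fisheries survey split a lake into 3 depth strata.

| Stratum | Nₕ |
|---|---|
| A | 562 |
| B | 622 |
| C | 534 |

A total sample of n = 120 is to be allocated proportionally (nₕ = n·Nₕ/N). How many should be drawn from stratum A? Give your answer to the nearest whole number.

N = 562 + 622 + 534 = 1718.
n_A = 120·562/1718 = 39.255... → 39.

39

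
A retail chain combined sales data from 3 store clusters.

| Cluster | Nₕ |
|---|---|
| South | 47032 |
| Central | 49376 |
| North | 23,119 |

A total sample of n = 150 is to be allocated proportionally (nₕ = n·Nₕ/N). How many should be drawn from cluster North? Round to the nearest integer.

29

Share of cluster North = 23119/119527 = 0.19342.
Allocate 150 × 0.19342 = 29.013... → 29.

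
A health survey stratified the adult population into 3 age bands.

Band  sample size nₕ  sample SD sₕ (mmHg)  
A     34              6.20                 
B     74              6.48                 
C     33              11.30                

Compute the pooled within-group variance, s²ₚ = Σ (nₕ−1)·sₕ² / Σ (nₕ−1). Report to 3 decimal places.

61.014

Degrees of freedom: 33 + 73 + 32 = 138.
Σ(nₕ−1)sₕ² = 33·38.44 + 73·41.9904 + 32·127.69 = 8419.8992.
s²ₚ = 8419.8992 / 138 = 61.01376... → 61.014.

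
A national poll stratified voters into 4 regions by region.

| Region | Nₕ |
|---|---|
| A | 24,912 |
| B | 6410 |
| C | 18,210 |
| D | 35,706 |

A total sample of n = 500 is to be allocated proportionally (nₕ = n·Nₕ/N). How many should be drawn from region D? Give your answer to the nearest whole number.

N = 24912 + 6410 + 18210 + 35706 = 85238.
n_D = 500·35706/85238 = 209.449... → 209.

209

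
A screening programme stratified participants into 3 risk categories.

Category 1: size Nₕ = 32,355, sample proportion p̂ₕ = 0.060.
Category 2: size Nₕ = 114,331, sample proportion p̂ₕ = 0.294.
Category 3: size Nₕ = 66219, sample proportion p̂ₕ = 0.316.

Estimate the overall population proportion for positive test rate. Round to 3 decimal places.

Wₕ = Nₕ/N with N = 212905: 0.1520, 0.5370, 0.3110.
p̂_st = 0.1520·0.060 + 0.5370·0.294 + 0.3110·0.316 ≈ 0.26528... → 0.265.

0.265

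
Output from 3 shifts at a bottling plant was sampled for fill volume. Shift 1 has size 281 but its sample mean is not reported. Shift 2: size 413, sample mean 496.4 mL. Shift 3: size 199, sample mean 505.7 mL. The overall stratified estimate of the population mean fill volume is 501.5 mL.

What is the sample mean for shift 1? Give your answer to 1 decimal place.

506.0

Σ Nₕx̄ₕ = N·μ, so 281·x̄_1 = 893·501.5 − (413·496.4 + 199·505.7).
= 447839.5 − 305647.5 = 142192.
x̄_1 = 142192 / 281 = 506.021... → 506.0.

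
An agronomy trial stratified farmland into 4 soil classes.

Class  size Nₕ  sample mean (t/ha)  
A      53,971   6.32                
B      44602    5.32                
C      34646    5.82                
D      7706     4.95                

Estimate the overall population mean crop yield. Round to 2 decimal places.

5.81

N = 140925; weights Wₕ = Nₕ/N = (0.3830, 0.3165, 0.2458, 0.0547).
x̄_st = Σ Wₕ·x̄ₕ = 0.3830·6.32 + 0.3165·5.32 + 0.2458·5.82 + 0.0547·4.95 ≈ 5.8057...
→ 5.81.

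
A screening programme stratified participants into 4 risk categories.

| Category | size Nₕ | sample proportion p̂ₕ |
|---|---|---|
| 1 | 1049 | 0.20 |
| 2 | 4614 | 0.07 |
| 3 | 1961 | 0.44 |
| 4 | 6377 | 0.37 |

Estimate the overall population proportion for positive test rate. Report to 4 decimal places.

0.2682

N = 1049 + 4614 + 1961 + 6377 = 14001.
Overall proportion = Σ (Nₕ/N)·p̂ₕ.
Σ Nₕp̂ₕ = 209.8 + 322.98 + 862.84 + 2359.49 = 3755.11.
3755.11 / 14001 = 0.268203... → 0.2682.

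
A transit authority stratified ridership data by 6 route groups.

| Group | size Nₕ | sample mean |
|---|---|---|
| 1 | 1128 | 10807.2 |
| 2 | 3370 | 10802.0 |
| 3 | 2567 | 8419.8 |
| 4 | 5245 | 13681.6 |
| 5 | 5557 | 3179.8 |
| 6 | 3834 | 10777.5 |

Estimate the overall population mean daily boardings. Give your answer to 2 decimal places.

9260.31

N = 1128 + 3370 + 2567 + 5245 + 5557 + 3834 = 21701.
Overall mean = Σ (Nₕ/N)·x̄ₕ — weight by population share, not a simple average.
Σ Nₕx̄ₕ = 1128·10807.2 + 3370·10802.0 + 2567·8419.8 + 5245·13681.6 + 5557·3179.8 + 3834·10777.5 = 12190521.6 + 36402740 + 21613626.6 + 71759992 + 17670148.6 + 41320935 = 200957963.8.
Divide by N: 200957963.8 / 21701 = 9260.3089... → 9260.31.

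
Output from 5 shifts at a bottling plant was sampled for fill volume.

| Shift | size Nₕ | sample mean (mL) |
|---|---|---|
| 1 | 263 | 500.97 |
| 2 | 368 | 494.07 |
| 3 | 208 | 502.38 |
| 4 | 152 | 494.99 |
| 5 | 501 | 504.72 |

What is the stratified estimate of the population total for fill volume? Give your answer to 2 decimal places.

Population total = Σ Nₕ·x̄ₕ (each stratum's size times its mean).
263·500.97 + 368·494.07 + 208·502.38 + 152·494.99 + 501·504.72 = 131755.11 + 181817.76 + 104495.04 + 75238.48 + 252864.72 = 746171.11.

746171.11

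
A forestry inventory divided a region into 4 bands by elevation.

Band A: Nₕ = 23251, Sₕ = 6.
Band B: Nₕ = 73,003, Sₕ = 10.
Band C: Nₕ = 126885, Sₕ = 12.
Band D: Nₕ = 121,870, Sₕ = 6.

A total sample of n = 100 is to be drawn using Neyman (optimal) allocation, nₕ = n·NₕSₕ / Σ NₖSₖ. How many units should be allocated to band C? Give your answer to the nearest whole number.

49

Σ NₕSₕ = 23251·6 + 73003·10 + 126885·12 + 121870·6 = 3123376.
Share for C: 1522620/3123376 = 0.48749.
n_C = 100 × 0.48749 = 48.749... → 49.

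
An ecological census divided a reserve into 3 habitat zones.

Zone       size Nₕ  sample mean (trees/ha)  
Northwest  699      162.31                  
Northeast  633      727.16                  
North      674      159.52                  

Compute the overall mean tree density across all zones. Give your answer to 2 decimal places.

N = 699 + 633 + 674 = 2006.
Weight each subgroup mean by Nₕ/N and sum.
Σ Nₕx̄ₕ = 699·162.31 + 633·727.16 + 674·159.52 = 113454.69 + 460292.28 + 107516.48 = 681263.45.
Divide by N: 681263.45 / 2006 = 339.6129... → 339.61.

339.61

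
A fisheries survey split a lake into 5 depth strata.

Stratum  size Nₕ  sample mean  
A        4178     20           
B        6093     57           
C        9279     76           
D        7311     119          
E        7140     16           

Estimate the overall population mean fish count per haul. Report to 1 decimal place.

62.4

x̄_st = (Σ Nₕx̄ₕ) / (Σ Nₕ) = (4178·20 + 6093·57 + 9279·76 + 7311·119 + 7140·16) / 34001
= 2120314 / 34001 = 62.360... → 62.4.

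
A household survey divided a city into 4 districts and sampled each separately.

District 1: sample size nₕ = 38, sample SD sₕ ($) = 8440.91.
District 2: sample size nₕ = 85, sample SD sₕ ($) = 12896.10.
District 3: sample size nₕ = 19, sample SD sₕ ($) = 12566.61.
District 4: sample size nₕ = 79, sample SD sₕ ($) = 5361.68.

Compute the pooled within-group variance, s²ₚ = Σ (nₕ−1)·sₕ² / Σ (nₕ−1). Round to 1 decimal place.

Degrees of freedom: 37 + 84 + 18 + 78 = 217.
Σ(nₕ−1)sₕ² = 37·71248961.6281 + 84·166309395.21 + 18·157919686.8921 + 78·28747612.4224 = 21691068910.8847.
s²ₚ = 21691068910.8847 / 217 = 99958842.907... → 99958842.9.

99958842.9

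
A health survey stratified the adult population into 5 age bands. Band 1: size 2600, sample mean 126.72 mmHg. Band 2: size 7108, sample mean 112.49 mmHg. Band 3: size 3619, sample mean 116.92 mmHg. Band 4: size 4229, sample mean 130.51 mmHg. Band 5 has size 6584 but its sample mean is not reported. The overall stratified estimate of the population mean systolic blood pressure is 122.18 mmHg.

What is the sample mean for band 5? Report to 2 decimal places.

Σ Nₕx̄ₕ = N·μ, so 6584·x̄_5 = 24140·122.18 − (2600·126.72 + 7108·112.49 + 3619·116.92 + 4229·130.51).
= 2949425.2 − 2104111.19 = 845314.01.
x̄_5 = 845314.01 / 6584 = 128.3891... → 128.39.

128.39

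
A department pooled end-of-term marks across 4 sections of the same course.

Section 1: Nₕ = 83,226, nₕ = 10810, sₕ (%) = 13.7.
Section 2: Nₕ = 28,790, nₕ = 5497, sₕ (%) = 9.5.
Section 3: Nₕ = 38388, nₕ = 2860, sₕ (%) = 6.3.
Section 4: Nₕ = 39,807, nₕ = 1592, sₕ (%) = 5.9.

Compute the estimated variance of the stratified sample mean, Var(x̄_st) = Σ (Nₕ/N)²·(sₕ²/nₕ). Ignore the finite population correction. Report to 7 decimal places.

0.0052230

N = 190211; Wₕ = Nₕ/N.
section 1: (83226/190211)²·13.7²/10810 = 0.0033240093
section 2: (28790/190211)²·9.5²/5497 = 0.0003761262
section 3: (38388/190211)²·6.3²/2860 = 0.0005652425
section 4: (39807/190211)²·5.9²/1592 = 0.0009576539
Sum = 0.0052230318 → 0.0052230.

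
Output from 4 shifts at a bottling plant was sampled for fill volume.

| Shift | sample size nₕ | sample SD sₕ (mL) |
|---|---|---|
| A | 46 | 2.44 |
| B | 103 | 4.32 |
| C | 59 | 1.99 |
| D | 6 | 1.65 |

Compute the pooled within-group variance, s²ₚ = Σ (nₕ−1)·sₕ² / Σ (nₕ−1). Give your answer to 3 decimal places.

11.499

Degrees of freedom: 45 + 102 + 58 + 5 = 210.
Σ(nₕ−1)sₕ² = 45·5.9536 + 102·18.6624 + 58·3.9601 + 5·2.7225 = 2414.7751.
s²ₚ = 2414.7751 / 210 = 11.49893... → 11.499.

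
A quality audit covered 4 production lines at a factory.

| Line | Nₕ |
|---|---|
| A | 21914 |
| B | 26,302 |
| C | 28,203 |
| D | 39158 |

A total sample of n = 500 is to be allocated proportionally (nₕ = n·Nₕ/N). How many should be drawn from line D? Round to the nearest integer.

169

N = 21914 + 26302 + 28203 + 39158 = 115577.
n_D = 500·39158/115577 = 169.402... → 169.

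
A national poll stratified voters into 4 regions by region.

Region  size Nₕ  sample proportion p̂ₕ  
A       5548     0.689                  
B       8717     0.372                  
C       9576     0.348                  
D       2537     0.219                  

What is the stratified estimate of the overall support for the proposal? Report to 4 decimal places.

0.4152

N = 5548 + 8717 + 9576 + 2537 = 26378.
Overall proportion = Σ (Nₕ/N)·p̂ₕ.
Σ Nₕp̂ₕ = 3822.572 + 3242.724 + 3332.448 + 555.603 = 10953.347.
10953.347 / 26378 = 0.415246... → 0.4152.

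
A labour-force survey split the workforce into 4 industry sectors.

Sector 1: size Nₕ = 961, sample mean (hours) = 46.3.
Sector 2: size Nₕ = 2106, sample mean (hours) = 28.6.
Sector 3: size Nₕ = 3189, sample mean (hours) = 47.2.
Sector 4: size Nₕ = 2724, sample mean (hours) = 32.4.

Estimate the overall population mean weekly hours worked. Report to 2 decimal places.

x̄_st = (Σ Nₕx̄ₕ) / (Σ Nₕ) = (961·46.3 + 2106·28.6 + 3189·47.2 + 2724·32.4) / 8980
= 343504.3 / 8980 = 38.2521... → 38.25.

38.25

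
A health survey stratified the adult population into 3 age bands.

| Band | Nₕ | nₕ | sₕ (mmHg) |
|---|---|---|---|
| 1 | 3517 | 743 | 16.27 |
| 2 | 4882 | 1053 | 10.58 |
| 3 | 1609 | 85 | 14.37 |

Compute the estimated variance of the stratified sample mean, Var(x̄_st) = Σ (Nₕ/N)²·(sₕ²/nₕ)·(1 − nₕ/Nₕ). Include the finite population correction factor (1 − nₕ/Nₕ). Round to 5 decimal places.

N = 10008; Wₕ = Nₕ/N.
band 1: (3517/10008)²·16.27²/743·(1 − 743/3517) = 0.03470328
band 2: (4882/10008)²·10.58²/1053·(1 − 1053/4882) = 0.01983954
band 3: (1609/10008)²·14.37²/85·(1 − 85/1609) = 0.05947590
Sum = 0.11401872 → 0.11402.

0.11402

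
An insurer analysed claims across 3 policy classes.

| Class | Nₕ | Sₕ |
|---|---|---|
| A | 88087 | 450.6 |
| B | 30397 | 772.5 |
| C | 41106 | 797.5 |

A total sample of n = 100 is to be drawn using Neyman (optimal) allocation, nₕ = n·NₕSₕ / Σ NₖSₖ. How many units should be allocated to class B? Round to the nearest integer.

Σ NₕSₕ = 88087·450.6 + 30397·772.5 + 41106·797.5 = 95955719.7.
Share for B: 23481682.5/95955719.7 = 0.24471.
n_B = 100 × 0.24471 = 24.471... → 24.

24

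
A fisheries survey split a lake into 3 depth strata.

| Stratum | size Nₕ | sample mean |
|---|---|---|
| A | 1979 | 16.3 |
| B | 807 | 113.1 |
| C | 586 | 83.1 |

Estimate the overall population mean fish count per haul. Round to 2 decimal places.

51.08

x̄_st = (Σ Nₕx̄ₕ) / (Σ Nₕ) = (1979·16.3 + 807·113.1 + 586·83.1) / 3372
= 172226 / 3372 = 51.0753... → 51.08.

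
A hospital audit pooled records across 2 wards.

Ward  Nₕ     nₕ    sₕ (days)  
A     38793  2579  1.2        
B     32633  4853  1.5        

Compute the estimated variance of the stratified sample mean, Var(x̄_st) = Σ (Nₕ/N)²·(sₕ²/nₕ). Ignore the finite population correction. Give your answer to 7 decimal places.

0.0002615

N = 71426. Term for each stratum: Wₕ²sₕ²/nₕ.
Var(x̄_st) = 0.0001647044 + 0.0000967773 = 0.0002614817 → 0.0002615.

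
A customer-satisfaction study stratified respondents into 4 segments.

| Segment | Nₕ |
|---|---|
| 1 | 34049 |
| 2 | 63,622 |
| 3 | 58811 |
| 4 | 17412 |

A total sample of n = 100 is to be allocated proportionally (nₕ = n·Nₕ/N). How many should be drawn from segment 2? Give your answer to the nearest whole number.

37

N = 34049 + 63622 + 58811 + 17412 = 173894.
n_2 = 100·63622/173894 = 36.587... → 37.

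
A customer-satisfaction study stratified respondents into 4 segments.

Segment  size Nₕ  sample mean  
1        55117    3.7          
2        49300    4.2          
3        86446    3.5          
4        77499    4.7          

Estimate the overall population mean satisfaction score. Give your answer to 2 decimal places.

4.02

N = 55117 + 49300 + 86446 + 77499 = 268362.
Weight each subgroup mean by Nₕ/N and sum.
Σ Nₕx̄ₕ = 55117·3.7 + 49300·4.2 + 86446·3.5 + 77499·4.7 = 203932.9 + 207060 + 302561 + 364245.3 = 1077799.2.
Divide by N: 1077799.2 / 268362 = 4.0162... → 4.02.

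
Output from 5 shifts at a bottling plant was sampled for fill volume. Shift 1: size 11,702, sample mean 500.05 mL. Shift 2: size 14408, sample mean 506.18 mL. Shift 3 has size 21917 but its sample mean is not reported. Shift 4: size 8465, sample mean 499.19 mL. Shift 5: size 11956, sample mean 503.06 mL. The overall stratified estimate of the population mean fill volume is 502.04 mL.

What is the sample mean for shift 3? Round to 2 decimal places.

Σ Nₕx̄ₕ = N·μ, so 21917·x̄_3 = 68448·502.04 − (11702·500.05 + 14408·506.18 + 8465·499.19 + 11956·503.06).
= 34363633.92 − 23384855.25 = 10978778.67.
x̄_3 = 10978778.67 / 21917 = 500.9252... → 500.93.

500.93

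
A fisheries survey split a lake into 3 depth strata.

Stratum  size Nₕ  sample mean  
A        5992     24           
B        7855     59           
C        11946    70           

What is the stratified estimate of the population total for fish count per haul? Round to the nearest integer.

Population total = Σ Nₕ·x̄ₕ (each stratum's size times its mean).
5992·24 + 7855·59 + 11946·70 = 143808 + 463445 + 836220 = 1443473.

1443473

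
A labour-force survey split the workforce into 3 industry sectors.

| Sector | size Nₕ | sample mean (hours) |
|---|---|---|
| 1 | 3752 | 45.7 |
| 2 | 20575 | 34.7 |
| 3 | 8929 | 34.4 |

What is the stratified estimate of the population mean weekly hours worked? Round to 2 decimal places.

35.86

N = 3752 + 20575 + 8929 = 33256.
The stratified mean weights each stratum mean by its population share Nₕ/N.
Σ Nₕx̄ₕ = 3752·45.7 + 20575·34.7 + 8929·34.4 = 171466.4 + 713952.5 + 307157.6 = 1192576.5.
Divide by N: 1192576.5 / 33256 = 35.8605... → 35.86.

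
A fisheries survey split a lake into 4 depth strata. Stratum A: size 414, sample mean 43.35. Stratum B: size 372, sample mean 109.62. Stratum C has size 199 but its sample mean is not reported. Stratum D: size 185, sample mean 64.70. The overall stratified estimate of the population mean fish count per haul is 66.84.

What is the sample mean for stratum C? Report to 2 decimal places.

37.73

N = 414 + 372 + 199 + 185 = 1170.
Overall total = μ·N = 66.84·1170 = 78202.8.
Subtract the known strata: 414·43.35 + 372·109.62 + 185·64.70 = 70695.04.
Remaining total for stratum C: 78202.8 − 70695.04 = 7507.76.
Divide by its size: 7507.76 / 199 = 37.7274... → 37.73.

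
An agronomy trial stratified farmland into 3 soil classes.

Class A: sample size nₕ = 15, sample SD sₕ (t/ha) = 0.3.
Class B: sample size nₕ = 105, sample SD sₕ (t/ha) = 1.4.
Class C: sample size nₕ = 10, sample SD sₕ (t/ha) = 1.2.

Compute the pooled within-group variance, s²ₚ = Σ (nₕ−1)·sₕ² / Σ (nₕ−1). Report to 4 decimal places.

Degrees of freedom: 14 + 104 + 9 = 127.
Σ(nₕ−1)sₕ² = 14·0.09 + 104·1.96 + 9·1.44 = 218.06.
s²ₚ = 218.06 / 127 = 1.717008... → 1.7170.

1.7170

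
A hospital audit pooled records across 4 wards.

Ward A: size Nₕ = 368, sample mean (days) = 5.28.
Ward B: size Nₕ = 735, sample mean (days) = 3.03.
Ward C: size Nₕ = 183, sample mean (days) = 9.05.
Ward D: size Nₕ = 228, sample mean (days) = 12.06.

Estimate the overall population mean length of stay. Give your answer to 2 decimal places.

5.66

x̄_st = (Σ Nₕx̄ₕ) / (Σ Nₕ) = (368·5.28 + 735·3.03 + 183·9.05 + 228·12.06) / 1514
= 8575.92 / 1514 = 5.6644... → 5.66.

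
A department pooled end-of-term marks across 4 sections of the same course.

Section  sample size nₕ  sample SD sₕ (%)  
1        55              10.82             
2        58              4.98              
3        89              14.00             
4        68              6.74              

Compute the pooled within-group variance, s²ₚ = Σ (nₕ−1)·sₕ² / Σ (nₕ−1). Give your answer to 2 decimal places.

105.37

1: (55−1)·10.82² = 54·117.0724 = 6321.9096
2: (58−1)·4.98² = 57·24.8004 = 1413.6228
3: (89−1)·14.00² = 88·196 = 17248
4: (68−1)·6.74² = 67·45.4276 = 3043.6492
Numerator = 28027.1816; denominator = Σ(nₕ−1) = 266.
s²ₚ = 28027.1816/266 = 105.3653... → 105.37.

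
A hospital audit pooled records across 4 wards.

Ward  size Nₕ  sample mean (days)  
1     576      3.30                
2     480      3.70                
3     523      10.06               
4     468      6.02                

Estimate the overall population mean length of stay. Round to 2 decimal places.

5.74

N = 2047; weights Wₕ = Nₕ/N = (0.2814, 0.2345, 0.2555, 0.2286).
x̄_st = Σ Wₕ·x̄ₕ = 0.2814·3.30 + 0.2345·3.70 + 0.2555·10.06 + 0.2286·6.02 ≈ 5.7428...
→ 5.74.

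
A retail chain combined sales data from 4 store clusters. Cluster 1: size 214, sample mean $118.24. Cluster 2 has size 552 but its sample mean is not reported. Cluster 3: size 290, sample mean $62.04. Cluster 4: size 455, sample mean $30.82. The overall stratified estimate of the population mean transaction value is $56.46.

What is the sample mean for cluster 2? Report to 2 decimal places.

50.71

Σ Nₕx̄ₕ = N·μ, so 552·x̄_2 = 1511·56.46 − (214·118.24 + 290·62.04 + 455·30.82).
= 85311.06 − 57318.06 = 27993.
x̄_2 = 27993 / 552 = 50.7120... → 50.71.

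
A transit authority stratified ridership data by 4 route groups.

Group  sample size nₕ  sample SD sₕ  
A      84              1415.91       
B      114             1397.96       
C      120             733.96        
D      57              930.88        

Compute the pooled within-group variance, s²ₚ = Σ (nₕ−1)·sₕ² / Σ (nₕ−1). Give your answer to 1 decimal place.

A: (84−1)·1415.91² = 83·2004801.1281 = 166398493.6323
B: (114−1)·1397.96² = 113·1954292.1616 = 220835014.2608
C: (120−1)·733.96² = 119·538697.2816 = 64104976.5104
D: (57−1)·930.88² = 56·866537.5744 = 48526104.1664
Numerator = 499864588.5699; denominator = Σ(nₕ−1) = 371.
s²ₚ = 499864588.5699/371 = 1347343.905... → 1347343.9.

1347343.9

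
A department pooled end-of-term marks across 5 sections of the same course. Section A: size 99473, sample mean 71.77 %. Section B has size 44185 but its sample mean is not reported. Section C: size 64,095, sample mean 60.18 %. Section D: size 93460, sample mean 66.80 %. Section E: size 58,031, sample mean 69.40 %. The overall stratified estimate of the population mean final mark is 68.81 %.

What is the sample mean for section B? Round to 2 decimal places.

Σ Nₕx̄ₕ = N·μ, so 44185·x̄_B = 359244·68.81 − (99473·71.77 + 64095·60.18 + 93460·66.80 + 58031·69.40).
= 24719579.64 − 21266893.71 = 3452685.93.
x̄_B = 3452685.93 / 44185 = 78.1416... → 78.14.

78.14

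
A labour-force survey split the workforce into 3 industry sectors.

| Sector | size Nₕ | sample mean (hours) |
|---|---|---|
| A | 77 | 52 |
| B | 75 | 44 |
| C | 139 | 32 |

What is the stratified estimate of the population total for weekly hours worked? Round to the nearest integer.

Population total = Σ Nₕ·x̄ₕ (each stratum's size times its mean).
77·52 + 75·44 + 139·32 = 4004 + 3300 + 4448 = 11752.

11752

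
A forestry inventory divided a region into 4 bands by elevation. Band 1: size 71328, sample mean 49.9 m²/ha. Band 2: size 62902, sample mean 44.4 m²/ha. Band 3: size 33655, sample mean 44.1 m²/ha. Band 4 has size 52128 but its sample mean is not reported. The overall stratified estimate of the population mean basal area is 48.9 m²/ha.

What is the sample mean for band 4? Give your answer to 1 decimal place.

Σ Nₕx̄ₕ = N·μ, so 52128·x̄_4 = 220013·48.9 − (71328·49.9 + 62902·44.4 + 33655·44.1).
= 10758635.7 − 7836301.5 = 2922334.2.
x̄_4 = 2922334.2 / 52128 = 56.061... → 56.1.

56.1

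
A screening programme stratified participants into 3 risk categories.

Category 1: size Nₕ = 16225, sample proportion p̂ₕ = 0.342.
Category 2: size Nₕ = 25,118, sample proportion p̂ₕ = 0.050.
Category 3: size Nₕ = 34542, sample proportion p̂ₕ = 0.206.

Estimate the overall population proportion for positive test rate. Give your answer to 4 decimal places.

0.1834

N = 16225 + 25118 + 34542 = 75885.
Overall proportion = Σ (Nₕ/N)·p̂ₕ.
Σ Nₕp̂ₕ = 5548.95 + 1255.9 + 7115.652 = 13920.502.
13920.502 / 75885 = 0.183442... → 0.1834.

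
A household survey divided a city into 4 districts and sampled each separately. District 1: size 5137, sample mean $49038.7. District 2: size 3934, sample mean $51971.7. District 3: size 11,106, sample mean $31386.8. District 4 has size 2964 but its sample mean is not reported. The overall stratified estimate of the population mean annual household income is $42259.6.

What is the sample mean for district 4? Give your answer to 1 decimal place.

N = 5137 + 3934 + 11106 + 2964 = 23141.
Overall total = μ·N = 42259.6·23141 = 977929403.6.
Subtract the known strata: 5137·49038.7 + 3934·51971.7 + 11106·31386.8 = 804950270.5.
Remaining total for district 4: 977929403.6 − 804950270.5 = 172979133.1.
Divide by its size: 172979133.1 / 2964 = 58360.031... → 58360.0.

58360.0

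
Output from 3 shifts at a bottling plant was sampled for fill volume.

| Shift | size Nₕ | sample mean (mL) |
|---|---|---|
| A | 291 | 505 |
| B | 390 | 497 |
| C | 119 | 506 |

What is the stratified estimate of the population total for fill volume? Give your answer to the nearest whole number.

A: 291·505 = 146955
B: 390·497 = 193830
C: 119·506 = 60214
τ̂ = Σ Nₕx̄ₕ = 400999.

400999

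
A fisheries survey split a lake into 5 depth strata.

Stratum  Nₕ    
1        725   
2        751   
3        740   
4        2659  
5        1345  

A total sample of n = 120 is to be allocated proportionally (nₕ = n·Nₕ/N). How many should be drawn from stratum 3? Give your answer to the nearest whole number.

14

Share of stratum 3 = 740/6220 = 0.11897.
Allocate 120 × 0.11897 = 14.277... → 14.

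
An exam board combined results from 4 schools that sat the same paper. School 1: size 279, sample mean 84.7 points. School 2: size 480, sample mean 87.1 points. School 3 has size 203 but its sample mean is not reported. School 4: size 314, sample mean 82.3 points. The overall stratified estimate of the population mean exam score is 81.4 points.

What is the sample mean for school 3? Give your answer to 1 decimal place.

62.0

N = 279 + 480 + 203 + 314 = 1276.
Overall total = μ·N = 81.4·1276 = 103866.4.
Subtract the known strata: 279·84.7 + 480·87.1 + 314·82.3 = 91281.5.
Remaining total for school 3: 103866.4 − 91281.5 = 12584.9.
Divide by its size: 12584.9 / 203 = 61.995... → 62.0.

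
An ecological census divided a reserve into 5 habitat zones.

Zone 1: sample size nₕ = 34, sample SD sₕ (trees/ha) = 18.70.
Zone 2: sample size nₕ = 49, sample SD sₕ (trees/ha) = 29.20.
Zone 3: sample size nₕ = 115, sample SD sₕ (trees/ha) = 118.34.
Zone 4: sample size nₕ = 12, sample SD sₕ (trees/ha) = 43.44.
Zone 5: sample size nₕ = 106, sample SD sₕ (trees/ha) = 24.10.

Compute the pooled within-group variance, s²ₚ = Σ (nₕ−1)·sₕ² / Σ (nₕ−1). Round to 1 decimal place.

1: (34−1)·18.70² = 33·349.69 = 11539.77
2: (49−1)·29.20² = 48·852.64 = 40926.72
3: (115−1)·118.34² = 114·14004.3556 = 1596496.5384
4: (12−1)·43.44² = 11·1887.0336 = 20757.3696
5: (106−1)·24.10² = 105·580.81 = 60985.05
Numerator = 1730705.448; denominator = Σ(nₕ−1) = 311.
s²ₚ = 1730705.448/311 = 5564.969... → 5565.0.

5565.0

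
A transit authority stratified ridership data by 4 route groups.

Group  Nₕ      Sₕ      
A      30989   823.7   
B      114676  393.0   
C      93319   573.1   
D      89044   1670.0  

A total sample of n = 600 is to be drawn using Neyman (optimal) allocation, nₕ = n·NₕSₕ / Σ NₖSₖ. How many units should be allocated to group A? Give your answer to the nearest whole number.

Σ NₕSₕ = 30989·823.7 + 114676·393.0 + 93319·573.1 + 89044·1670.0 = 272777906.2.
Share for A: 25525639.3/272777906.2 = 0.09358.
n_A = 600 × 0.09358 = 56.146... → 56.

56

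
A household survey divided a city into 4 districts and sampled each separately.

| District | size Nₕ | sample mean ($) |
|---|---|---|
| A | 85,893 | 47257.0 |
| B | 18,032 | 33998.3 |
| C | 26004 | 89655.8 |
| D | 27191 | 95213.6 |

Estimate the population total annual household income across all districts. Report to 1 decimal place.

9592465267.4

Population total = Σ Nₕ·x̄ₕ (each stratum's size times its mean).
85893·47257.0 + 18032·33998.3 + 26004·89655.8 + 27191·95213.6 = 4059045501 + 613057345.6 + 2331409423.2 + 2588952997.6 = 9592465267.4.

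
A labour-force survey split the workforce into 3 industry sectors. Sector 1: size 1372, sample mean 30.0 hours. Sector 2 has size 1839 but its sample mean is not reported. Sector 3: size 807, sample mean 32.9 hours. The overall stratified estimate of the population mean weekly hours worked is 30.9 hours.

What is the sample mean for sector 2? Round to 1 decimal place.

Σ Nₕx̄ₕ = N·μ, so 1839·x̄_2 = 4018·30.9 − (1372·30.0 + 807·32.9).
= 124156.2 − 67710.3 = 56445.9.
x̄_2 = 56445.9 / 1839 = 30.694... → 30.7.

30.7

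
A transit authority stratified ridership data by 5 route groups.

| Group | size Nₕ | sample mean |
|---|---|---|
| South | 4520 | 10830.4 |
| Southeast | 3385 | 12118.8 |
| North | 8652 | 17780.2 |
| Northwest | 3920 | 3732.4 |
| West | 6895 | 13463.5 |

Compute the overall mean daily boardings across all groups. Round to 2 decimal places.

12833.25

x̄_st = (Σ Nₕx̄ₕ) / (Σ Nₕ) = (4520·10830.4 + 3385·12118.8 + 8652·17780.2 + 3920·3732.4 + 6895·13463.5) / 27372
= 351271676.9 / 27372 = 12833.2485... → 12833.25.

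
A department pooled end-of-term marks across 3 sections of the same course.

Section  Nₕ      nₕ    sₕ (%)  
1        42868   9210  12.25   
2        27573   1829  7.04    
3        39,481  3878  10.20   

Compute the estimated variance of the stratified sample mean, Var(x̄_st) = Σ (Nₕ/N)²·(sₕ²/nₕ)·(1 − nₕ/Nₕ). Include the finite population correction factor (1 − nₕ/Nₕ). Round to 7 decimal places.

0.0066586

N = 109922. Term for each stratum: Wₕ²sₕ²/nₕ·(1−nₕ/Nₕ).
Var(x̄_st) = 0.0019456505 + 0.0015919243 + 0.0031210307 = 0.0066586055 → 0.0066586.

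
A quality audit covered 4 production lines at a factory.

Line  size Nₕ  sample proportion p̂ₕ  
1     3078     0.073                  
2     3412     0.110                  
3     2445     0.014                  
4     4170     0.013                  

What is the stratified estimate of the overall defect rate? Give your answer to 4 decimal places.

0.0525

N = 3078 + 3412 + 2445 + 4170 = 13105.
Overall proportion = Σ (Nₕ/N)·p̂ₕ.
Σ Nₕp̂ₕ = 224.694 + 375.32 + 34.23 + 54.21 = 688.454.
688.454 / 13105 = 0.052534... → 0.0525.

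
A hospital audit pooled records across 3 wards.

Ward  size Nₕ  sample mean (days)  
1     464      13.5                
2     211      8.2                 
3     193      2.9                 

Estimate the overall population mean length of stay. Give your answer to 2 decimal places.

9.85

N = 868; weights Wₕ = Nₕ/N = (0.5346, 0.2431, 0.2224).
x̄_st = Σ Wₕ·x̄ₕ = 0.5346·13.5 + 0.2431·8.2 + 0.2224·2.9 ≈ 9.8547...
→ 9.85.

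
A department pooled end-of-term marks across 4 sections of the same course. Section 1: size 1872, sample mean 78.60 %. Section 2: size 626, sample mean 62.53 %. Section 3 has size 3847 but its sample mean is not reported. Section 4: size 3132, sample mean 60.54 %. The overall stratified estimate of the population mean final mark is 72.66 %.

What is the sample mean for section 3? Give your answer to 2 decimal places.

81.29

N = 1872 + 626 + 3847 + 3132 = 9477.
Overall total = μ·N = 72.66·9477 = 688598.82.
Subtract the known strata: 1872·78.60 + 626·62.53 + 3132·60.54 = 375894.26.
Remaining total for section 3: 688598.82 − 375894.26 = 312704.56.
Divide by its size: 312704.56 / 3847 = 81.2853... → 81.29.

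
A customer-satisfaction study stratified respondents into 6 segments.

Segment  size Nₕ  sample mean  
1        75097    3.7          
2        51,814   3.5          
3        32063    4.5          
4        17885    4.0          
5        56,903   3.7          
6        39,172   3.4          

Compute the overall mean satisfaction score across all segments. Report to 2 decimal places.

3.73

x̄_st = (Σ Nₕx̄ₕ) / (Σ Nₕ) = (75097·3.7 + 51814·3.5 + 32063·4.5 + 17885·4.0 + 56903·3.7 + 39172·3.4) / 272934
= 1018757.3 / 272934 = 3.7326... → 3.73.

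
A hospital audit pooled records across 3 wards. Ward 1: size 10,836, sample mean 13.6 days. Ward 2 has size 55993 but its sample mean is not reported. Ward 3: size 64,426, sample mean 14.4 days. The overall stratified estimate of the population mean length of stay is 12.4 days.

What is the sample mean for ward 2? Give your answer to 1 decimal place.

9.9

Σ Nₕx̄ₕ = N·μ, so 55993·x̄_2 = 131255·12.4 − (10836·13.6 + 64426·14.4).
= 1627562 − 1075104 = 552458.
x̄_2 = 552458 / 55993 = 9.867... → 9.9.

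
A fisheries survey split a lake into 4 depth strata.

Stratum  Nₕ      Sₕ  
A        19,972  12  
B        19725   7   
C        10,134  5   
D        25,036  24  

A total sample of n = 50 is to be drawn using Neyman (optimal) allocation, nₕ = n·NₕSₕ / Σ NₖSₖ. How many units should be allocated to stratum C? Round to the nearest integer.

Σ NₕSₕ = 19972·12 + 19725·7 + 10134·5 + 25036·24 = 1029273.
Share for C: 50670/1029273 = 0.04923.
n_C = 50 × 0.04923 = 2.461... → 2.

2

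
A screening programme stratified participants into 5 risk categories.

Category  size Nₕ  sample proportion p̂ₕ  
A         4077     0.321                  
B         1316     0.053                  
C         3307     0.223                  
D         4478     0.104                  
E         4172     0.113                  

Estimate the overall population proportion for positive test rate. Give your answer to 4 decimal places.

0.1760

Wₕ = Nₕ/N with N = 17350: 0.2350, 0.0759, 0.1906, 0.2581, 0.2405.
p̂_st = 0.2350·0.321 + 0.0759·0.053 + 0.1906·0.223 + 0.2581·0.104 + 0.2405·0.113 ≈ 0.175970... → 0.1760.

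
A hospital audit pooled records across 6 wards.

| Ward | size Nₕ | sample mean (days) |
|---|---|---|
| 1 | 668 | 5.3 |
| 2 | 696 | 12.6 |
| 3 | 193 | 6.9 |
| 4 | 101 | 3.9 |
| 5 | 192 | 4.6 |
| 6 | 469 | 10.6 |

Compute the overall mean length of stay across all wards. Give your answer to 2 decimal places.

N = 2319; weights Wₕ = Nₕ/N = (0.2881, 0.3001, 0.0832, 0.0436, 0.0828, 0.2022).
x̄_st = Σ Wₕ·x̄ₕ = 0.2881·5.3 + 0.3001·12.6 + 0.0832·6.9 + 0.0436·3.9 + 0.0828·4.6 + 0.2022·10.6 ≈ 8.5771...
→ 8.58.

8.58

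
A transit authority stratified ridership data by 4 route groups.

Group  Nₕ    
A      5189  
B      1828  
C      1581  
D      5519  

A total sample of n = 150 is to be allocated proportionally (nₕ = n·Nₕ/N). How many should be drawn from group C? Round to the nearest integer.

17

Share of group C = 1581/14117 = 0.11199.
Allocate 150 × 0.11199 = 16.799... → 17.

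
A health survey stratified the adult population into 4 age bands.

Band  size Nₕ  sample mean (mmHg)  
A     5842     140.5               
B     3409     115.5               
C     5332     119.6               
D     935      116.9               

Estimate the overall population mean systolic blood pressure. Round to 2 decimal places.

126.40

N = 5842 + 3409 + 5332 + 935 = 15518.
The stratified mean weights each stratum mean by its population share Nₕ/N.
Σ Nₕx̄ₕ = 5842·140.5 + 3409·115.5 + 5332·119.6 + 935·116.9 = 820801 + 393739.5 + 637707.2 + 109301.5 = 1961549.2.
Divide by N: 1961549.2 / 15518 = 126.4048... → 126.40.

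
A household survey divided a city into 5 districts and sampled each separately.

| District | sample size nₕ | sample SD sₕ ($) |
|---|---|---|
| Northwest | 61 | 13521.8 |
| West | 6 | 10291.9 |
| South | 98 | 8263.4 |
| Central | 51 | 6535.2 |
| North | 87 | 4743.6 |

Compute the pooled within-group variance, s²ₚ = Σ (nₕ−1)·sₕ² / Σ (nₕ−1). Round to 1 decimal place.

74476774.6

Degrees of freedom: 60 + 5 + 97 + 50 + 86 = 298.
Σ(nₕ−1)sₕ² = 60·182839075.24 + 5·105923205.61 + 97·68283779.56 + 50·42708839.04 + 86·22501740.96 = 22194078834.33.
s²ₚ = 22194078834.33 / 298 = 74476774.612... → 74476774.6.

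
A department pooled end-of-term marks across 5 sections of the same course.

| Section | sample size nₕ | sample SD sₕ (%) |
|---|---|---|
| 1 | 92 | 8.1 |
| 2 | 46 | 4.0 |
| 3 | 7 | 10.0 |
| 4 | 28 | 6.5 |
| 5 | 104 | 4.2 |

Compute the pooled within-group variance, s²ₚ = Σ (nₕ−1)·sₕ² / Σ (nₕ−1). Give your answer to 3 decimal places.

37.677

Degrees of freedom: 91 + 45 + 6 + 27 + 103 = 272.
Σ(nₕ−1)sₕ² = 91·65.61 + 45·16 + 6·100 + 27·42.25 + 103·17.64 = 10248.18.
s²ₚ = 10248.18 / 272 = 37.67713... → 37.677.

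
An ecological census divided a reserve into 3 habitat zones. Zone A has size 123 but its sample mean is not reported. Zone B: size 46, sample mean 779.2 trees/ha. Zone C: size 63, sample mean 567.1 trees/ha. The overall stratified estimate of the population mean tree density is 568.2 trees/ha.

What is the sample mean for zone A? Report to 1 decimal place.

489.9

N = 123 + 46 + 63 = 232.
Overall total = μ·N = 568.2·232 = 131822.4.
Subtract the known strata: 46·779.2 + 63·567.1 = 71570.5.
Remaining total for zone A: 131822.4 − 71570.5 = 60251.9.
Divide by its size: 60251.9 / 123 = 489.853... → 489.9.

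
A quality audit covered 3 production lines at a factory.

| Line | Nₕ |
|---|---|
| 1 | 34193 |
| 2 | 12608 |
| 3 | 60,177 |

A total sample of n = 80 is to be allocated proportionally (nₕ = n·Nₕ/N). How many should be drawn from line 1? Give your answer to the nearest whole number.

26

N = 34193 + 12608 + 60177 = 106978.
n_1 = 80·34193/106978 = 25.570... → 26.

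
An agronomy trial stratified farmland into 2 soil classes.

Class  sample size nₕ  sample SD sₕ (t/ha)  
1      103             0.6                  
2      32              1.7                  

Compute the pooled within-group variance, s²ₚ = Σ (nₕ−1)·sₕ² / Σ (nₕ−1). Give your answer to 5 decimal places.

0.94970

Degrees of freedom: 102 + 31 = 133.
Σ(nₕ−1)sₕ² = 102·0.36 + 31·2.89 = 126.31.
s²ₚ = 126.31 / 133 = 0.9496992... → 0.94970.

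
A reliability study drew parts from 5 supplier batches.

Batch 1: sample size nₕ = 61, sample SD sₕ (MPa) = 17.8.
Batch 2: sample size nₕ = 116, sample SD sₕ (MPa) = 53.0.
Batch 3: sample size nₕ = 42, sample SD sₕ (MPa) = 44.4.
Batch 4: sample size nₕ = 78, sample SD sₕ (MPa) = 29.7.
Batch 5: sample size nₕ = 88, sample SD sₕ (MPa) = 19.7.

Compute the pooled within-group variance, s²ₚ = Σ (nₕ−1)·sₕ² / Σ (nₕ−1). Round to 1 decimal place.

1: (61−1)·17.8² = 60·316.84 = 19010.4
2: (116−1)·53.0² = 115·2809 = 323035
3: (42−1)·44.4² = 41·1971.36 = 80825.76
4: (78−1)·29.7² = 77·882.09 = 67920.93
5: (88−1)·19.7² = 87·388.09 = 33763.83
Numerator = 524555.92; denominator = Σ(nₕ−1) = 380.
s²ₚ = 524555.92/380 = 1380.410... → 1380.4.

1380.4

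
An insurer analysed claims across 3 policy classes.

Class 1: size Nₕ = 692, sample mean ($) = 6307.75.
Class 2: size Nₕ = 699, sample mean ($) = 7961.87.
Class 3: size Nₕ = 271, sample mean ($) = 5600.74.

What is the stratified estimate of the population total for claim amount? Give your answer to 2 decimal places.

Population total = Σ Nₕ·x̄ₕ (each stratum's size times its mean).
692·6307.75 + 699·7961.87 + 271·5600.74 = 4364963 + 5565347.13 + 1517800.54 = 11448110.67.

11448110.67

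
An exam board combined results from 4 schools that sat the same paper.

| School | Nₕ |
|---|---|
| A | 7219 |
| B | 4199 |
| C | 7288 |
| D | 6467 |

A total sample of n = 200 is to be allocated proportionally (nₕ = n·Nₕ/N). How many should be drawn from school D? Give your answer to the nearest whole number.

51

N = 7219 + 4199 + 7288 + 6467 = 25173.
n_D = 200·6467/25173 = 51.380... → 51.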